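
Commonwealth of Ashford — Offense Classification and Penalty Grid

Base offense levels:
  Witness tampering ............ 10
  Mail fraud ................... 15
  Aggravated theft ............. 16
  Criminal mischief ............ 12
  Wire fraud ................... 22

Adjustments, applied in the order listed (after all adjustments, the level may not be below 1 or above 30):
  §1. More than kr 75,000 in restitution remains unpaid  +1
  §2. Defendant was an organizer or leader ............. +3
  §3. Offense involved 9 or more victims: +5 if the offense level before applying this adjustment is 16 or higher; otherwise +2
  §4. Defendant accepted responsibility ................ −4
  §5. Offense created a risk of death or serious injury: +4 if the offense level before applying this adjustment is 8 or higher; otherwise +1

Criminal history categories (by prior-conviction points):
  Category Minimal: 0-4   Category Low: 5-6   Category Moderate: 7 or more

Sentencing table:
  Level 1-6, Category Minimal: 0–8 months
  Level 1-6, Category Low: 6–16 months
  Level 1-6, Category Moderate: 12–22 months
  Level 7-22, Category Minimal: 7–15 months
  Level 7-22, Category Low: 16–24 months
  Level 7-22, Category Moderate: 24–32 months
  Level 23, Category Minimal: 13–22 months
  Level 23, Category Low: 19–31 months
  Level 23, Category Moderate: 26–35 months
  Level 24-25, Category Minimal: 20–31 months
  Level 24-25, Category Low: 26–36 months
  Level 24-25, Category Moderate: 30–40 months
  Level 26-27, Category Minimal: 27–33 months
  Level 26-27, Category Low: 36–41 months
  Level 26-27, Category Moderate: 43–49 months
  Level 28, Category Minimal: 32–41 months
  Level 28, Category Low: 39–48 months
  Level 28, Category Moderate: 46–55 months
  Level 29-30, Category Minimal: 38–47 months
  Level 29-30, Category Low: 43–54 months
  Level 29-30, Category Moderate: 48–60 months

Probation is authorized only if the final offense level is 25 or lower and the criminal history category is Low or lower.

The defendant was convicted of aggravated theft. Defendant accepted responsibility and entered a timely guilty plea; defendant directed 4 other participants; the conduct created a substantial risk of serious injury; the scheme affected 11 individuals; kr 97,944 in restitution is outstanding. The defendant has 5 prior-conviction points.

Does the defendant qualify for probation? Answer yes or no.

Base offense level for aggravated theft: 16.
§1 applies: 16 + 1 = 17.
§2 applies: 17 + 3 = 20.
§3 applies (level before this adjustment is 20 ≥ 16, so +5): 20 + 5 = 25.
§4 applies: 25 − 4 = 21.
§5 applies (level before this adjustment is 21 ≥ 8, so +4): 21 + 4 = 25.
Final offense level: 25.
Criminal history: 5 prior points → Category Low (5-6).
Level 25 falls in the 24-25 band.
Grid: Level 24-25 × Category Low = 26-36 months.
Probation check: level 25 ≤ 25 and category Low ≤ Low → eligible.

Yes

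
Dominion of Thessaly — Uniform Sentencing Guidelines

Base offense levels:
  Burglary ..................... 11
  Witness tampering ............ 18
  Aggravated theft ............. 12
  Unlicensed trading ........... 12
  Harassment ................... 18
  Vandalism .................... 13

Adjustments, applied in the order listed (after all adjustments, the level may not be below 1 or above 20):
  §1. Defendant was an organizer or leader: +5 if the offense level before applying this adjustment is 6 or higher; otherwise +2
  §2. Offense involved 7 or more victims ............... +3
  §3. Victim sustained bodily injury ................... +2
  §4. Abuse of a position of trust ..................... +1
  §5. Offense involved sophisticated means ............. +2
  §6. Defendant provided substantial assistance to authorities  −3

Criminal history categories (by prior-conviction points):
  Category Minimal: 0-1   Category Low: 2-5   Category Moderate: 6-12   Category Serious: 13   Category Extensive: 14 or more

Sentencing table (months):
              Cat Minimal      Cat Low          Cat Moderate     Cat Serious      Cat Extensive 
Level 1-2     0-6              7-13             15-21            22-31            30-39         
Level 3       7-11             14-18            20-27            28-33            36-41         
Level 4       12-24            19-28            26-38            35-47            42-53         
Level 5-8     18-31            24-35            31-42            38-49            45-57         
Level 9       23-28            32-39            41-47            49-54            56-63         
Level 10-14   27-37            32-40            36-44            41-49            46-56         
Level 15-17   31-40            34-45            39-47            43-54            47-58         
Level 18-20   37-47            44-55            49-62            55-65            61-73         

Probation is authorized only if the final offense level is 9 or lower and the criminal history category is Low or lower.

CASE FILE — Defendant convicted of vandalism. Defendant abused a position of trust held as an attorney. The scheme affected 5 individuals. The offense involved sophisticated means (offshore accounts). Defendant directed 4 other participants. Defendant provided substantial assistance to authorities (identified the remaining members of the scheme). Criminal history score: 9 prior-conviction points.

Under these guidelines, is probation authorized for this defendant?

No

Base offense level for vandalism: 13.
§1 applies (level before this adjustment is 13 ≥ 6, so +5): 13 + 5 = 18.
§2 does not apply.
§4 applies: 18 + 1 = 19.
§5 applies: 19 + 2 = 21.
§6 applies: 21 − 3 = 18.
Final offense level: 18.
Criminal history: 9 prior points → Category Moderate (6-12).
Level 18 falls in the 18-20 band.
Grid: Level 18-20 × Category Moderate = 49-62 months.
Probation check: level 18 > 9 and category Moderate > Low → not eligible.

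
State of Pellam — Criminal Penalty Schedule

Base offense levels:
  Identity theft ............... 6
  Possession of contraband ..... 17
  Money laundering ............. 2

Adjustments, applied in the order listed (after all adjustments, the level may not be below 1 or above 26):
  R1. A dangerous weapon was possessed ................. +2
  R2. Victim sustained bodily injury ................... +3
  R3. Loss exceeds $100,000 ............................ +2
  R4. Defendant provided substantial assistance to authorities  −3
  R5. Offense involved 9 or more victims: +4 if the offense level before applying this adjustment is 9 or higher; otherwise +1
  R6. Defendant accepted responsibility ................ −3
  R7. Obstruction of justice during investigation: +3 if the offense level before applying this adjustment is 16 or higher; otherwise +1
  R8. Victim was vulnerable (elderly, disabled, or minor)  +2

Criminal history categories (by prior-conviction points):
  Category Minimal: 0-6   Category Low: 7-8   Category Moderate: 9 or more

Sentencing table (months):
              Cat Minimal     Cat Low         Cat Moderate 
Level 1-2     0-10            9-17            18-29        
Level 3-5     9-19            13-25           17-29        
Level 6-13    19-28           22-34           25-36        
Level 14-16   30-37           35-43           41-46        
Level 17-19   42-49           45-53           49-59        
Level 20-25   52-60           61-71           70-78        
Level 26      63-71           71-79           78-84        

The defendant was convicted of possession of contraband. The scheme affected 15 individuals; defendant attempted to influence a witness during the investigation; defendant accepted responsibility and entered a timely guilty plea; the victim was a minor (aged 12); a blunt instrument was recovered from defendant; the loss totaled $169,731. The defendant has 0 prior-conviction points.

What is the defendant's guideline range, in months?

Base offense level for possession of contraband: 17.
R1 applies: 17 + 2 = 19.
R3 applies: 19 + 2 = 21.
R4 does not apply.
R5 applies (level before this adjustment is 21 ≥ 9, so +4): 21 + 4 = 25.
R6 applies: 25 − 3 = 22.
R7 applies (level before this adjustment is 22 ≥ 16, so +3): 22 + 3 = 25.
R8 applies: 25 + 2 = 27.
Level 27 exceeds the maximum of 26; capped at 26.
Final offense level: 26.
Criminal history: 0 prior points → Category Minimal (0-6).
Level 26 falls in the 26 band.
Grid: Level 26 × Category Minimal = 63-71 months.

63-71 months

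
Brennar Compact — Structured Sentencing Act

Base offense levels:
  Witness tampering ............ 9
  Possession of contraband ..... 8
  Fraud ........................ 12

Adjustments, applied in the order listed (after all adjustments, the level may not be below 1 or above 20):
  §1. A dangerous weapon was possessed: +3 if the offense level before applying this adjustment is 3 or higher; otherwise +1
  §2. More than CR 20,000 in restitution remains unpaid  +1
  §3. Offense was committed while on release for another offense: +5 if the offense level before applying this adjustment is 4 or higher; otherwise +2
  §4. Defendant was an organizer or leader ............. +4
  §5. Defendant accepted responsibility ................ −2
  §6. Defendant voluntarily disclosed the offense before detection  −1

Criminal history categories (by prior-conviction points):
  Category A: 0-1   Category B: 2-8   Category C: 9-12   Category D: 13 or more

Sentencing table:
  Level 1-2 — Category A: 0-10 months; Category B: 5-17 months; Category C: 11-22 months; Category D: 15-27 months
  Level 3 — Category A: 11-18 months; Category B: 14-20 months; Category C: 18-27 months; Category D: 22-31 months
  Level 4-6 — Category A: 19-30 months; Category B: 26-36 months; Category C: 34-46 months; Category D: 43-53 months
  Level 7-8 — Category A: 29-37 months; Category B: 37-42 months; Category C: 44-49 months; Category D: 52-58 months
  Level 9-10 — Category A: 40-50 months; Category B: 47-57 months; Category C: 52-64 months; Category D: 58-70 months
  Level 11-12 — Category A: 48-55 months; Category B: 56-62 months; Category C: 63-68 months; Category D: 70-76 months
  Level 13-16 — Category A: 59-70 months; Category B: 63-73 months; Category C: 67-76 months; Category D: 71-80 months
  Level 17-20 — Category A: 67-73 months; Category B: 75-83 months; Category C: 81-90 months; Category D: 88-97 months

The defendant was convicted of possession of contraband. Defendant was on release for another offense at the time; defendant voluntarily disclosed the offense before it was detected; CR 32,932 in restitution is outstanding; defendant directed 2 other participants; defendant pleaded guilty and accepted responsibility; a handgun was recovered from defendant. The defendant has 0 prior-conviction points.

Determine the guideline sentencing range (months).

Base offense level for possession of contraband: 8.
§1 applies (level before this adjustment is 8 ≥ 3, so +3): 8 + 3 = 11.
§2 applies: 11 + 1 = 12.
§3 applies (level before this adjustment is 12 ≥ 4, so +5): 12 + 5 = 17.
§4 applies: 17 + 4 = 21.
§5 applies: 21 − 2 = 19.
§6 applies: 19 − 1 = 18.
Final offense level: 18.
Criminal history: 0 prior points → Category A (0-1).
Level 18 falls in the 17-20 band.
Grid: Level 17-20 × Category A = 67-73 months.

67-73 months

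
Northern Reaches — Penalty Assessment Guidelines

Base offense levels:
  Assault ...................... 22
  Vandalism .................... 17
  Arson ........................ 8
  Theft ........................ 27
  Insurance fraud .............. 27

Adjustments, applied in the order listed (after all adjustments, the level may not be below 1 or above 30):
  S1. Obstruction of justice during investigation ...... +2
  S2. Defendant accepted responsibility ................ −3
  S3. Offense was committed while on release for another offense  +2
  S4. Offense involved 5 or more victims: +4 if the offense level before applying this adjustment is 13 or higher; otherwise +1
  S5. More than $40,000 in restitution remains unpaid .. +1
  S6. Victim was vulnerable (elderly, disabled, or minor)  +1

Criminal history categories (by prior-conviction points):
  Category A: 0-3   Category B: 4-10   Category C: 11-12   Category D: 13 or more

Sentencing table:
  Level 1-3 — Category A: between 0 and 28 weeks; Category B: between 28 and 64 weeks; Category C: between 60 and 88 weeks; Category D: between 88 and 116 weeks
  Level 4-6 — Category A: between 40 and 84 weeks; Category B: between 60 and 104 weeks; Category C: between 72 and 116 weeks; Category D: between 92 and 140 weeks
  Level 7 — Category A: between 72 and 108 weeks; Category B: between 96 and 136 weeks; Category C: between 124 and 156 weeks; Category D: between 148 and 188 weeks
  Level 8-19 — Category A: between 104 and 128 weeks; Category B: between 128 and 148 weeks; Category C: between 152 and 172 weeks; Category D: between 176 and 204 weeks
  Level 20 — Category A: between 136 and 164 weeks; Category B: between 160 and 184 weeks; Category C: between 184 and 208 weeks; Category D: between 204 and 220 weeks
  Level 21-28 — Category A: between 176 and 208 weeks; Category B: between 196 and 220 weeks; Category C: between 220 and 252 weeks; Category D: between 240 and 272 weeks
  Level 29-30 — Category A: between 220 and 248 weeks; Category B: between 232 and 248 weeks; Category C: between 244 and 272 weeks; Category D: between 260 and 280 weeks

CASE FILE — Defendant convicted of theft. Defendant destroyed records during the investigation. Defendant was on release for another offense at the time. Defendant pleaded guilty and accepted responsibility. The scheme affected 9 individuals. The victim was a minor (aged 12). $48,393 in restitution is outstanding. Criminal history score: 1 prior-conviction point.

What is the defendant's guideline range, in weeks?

Base offense level for theft: 27.
S1 applies: 27 + 2 = 29.
S2 applies: 29 − 3 = 26.
S3 applies: 26 + 2 = 28.
S4 applies (level before this adjustment is 28 ≥ 13, so +4): 28 + 4 = 32.
S5 applies: 32 + 1 = 33.
S6 applies: 33 + 1 = 34.
Level 34 exceeds the maximum of 30; capped at 30.
Final offense level: 30.
Criminal history: 1 prior point → Category A (0-3).
Level 30 falls in the 29-30 band.
Grid: Level 29-30 × Category A = 220-248 weeks.

220-248 weeks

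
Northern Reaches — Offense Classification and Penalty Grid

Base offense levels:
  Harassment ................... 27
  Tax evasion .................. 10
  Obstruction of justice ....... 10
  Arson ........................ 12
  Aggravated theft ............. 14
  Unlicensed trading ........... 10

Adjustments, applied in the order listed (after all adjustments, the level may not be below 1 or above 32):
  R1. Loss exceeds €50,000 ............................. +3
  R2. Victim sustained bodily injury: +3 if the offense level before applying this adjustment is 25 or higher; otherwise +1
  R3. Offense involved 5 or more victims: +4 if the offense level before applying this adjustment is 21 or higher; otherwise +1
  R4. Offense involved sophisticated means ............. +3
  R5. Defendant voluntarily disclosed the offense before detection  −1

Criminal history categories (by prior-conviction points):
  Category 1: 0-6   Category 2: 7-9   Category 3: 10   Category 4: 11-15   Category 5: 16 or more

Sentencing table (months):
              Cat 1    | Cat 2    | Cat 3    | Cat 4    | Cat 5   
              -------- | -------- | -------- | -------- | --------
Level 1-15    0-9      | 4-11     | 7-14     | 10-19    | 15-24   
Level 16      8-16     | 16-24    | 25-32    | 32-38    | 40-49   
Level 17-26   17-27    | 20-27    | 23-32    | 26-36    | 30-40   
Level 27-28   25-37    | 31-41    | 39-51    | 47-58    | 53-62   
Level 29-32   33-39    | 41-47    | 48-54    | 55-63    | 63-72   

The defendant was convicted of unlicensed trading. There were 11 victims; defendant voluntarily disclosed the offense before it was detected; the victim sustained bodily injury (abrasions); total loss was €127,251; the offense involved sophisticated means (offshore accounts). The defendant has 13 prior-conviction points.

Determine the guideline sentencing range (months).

26-36 months

Base offense level for unlicensed trading: 10.
R1 applies: 10 + 3 = 13.
R2 applies (level before this adjustment is 13 < 25, so +1): 13 + 1 = 14.
R3 applies (level before this adjustment is 14 < 21, so +1): 14 + 1 = 15.
R4 applies: 15 + 3 = 18.
R5 applies: 18 − 1 = 17.
Final offense level: 17.
Criminal history: 13 prior points → Category 4 (11-15).
Level 17 falls in the 17-26 band.
Grid: Level 17-26 × Category 4 = 26-36 months.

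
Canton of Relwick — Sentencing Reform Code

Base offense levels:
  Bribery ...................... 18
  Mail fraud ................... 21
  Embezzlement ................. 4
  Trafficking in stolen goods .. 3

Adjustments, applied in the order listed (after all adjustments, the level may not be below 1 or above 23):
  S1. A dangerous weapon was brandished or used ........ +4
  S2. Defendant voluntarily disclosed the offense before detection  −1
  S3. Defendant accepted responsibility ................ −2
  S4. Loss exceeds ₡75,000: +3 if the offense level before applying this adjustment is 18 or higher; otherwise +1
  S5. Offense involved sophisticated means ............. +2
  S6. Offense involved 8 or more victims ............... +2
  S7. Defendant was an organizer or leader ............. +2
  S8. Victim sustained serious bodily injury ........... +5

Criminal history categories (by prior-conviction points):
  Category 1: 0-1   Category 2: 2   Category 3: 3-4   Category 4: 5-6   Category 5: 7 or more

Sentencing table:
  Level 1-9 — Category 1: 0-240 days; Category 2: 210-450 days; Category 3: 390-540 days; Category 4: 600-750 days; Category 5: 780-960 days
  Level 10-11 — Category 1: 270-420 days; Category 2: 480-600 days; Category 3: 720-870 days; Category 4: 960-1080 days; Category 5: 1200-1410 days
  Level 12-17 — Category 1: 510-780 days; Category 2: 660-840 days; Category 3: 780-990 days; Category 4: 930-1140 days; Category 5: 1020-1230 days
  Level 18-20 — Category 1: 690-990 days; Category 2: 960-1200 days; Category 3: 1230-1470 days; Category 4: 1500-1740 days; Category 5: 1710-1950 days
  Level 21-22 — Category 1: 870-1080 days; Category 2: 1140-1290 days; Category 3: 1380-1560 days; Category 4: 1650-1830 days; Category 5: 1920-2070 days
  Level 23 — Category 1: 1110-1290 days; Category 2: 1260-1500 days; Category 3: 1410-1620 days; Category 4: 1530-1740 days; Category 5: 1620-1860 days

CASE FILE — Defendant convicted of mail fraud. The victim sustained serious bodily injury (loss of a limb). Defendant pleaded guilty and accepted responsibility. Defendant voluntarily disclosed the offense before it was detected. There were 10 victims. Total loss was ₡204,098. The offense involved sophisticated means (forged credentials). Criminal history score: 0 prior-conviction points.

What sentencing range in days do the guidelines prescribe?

1110-1290 days

Base offense level for mail fraud: 21.
S2 applies: 21 − 1 = 20.
S3 applies: 20 − 2 = 18.
S4 applies (level before this adjustment is 18 ≥ 18, so +3): 18 + 3 = 21.
S5 applies: 21 + 2 = 23.
S6 applies: 23 + 2 = 25.
S8 applies: 25 + 5 = 30.
Level 30 exceeds the maximum of 23; capped at 23.
Final offense level: 23.
Criminal history: 0 prior points → Category 1 (0-1).
Level 23 falls in the 23 band.
Grid: Level 23 × Category 1 = 1110-1290 days.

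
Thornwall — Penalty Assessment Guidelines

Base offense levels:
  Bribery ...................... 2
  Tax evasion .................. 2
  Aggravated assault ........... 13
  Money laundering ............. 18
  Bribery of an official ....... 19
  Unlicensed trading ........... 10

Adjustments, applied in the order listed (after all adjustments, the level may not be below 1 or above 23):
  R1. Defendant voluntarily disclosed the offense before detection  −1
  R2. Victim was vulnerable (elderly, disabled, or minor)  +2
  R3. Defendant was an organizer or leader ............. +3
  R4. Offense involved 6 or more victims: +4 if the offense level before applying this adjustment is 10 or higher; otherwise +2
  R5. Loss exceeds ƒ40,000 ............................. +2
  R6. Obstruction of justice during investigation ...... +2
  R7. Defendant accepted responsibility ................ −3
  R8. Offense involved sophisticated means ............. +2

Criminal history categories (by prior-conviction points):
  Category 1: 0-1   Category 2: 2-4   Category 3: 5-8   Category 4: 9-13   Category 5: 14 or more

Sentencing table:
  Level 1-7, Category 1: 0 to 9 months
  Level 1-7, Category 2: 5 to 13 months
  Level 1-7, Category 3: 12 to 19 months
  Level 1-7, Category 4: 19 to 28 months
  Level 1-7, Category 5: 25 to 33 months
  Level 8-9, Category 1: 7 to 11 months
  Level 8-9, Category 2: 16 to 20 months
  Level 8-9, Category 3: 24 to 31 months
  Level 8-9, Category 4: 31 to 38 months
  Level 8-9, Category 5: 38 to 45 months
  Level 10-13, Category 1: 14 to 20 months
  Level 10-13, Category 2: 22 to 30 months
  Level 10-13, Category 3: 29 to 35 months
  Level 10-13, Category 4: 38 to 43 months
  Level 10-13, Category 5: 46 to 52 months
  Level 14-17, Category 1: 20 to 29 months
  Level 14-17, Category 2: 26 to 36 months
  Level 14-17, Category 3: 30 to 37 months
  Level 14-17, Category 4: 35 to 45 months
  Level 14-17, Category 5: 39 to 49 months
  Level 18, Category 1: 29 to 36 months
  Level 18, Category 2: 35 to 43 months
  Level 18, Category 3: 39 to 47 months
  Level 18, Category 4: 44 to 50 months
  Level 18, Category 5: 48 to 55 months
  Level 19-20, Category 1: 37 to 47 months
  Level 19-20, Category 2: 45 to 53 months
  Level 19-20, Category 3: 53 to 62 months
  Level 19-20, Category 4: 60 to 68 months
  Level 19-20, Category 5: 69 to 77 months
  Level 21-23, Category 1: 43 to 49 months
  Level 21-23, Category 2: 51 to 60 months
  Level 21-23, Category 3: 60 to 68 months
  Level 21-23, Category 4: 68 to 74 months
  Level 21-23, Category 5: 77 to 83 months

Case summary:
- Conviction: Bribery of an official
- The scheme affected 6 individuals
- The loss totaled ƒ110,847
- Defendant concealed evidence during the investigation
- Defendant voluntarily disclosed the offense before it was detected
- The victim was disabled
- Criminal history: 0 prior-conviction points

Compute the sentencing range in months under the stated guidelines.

Base offense level for bribery of an official: 19.
R1 applies: 19 − 1 = 18.
R2 applies: 18 + 2 = 20.
R4 applies (level before this adjustment is 20 ≥ 10, so +4): 20 + 4 = 24.
R5 applies: 24 + 2 = 26.
R6 applies: 26 + 2 = 28.
R7 does not apply.
R8 does not apply.
Level 28 exceeds the maximum of 23; capped at 23.
Final offense level: 23.
Criminal history: 0 prior points → Category 1 (0-1).
Level 23 falls in the 21-23 band.
Grid: Level 21-23 × Category 1 = 43-49 months.

43-49 months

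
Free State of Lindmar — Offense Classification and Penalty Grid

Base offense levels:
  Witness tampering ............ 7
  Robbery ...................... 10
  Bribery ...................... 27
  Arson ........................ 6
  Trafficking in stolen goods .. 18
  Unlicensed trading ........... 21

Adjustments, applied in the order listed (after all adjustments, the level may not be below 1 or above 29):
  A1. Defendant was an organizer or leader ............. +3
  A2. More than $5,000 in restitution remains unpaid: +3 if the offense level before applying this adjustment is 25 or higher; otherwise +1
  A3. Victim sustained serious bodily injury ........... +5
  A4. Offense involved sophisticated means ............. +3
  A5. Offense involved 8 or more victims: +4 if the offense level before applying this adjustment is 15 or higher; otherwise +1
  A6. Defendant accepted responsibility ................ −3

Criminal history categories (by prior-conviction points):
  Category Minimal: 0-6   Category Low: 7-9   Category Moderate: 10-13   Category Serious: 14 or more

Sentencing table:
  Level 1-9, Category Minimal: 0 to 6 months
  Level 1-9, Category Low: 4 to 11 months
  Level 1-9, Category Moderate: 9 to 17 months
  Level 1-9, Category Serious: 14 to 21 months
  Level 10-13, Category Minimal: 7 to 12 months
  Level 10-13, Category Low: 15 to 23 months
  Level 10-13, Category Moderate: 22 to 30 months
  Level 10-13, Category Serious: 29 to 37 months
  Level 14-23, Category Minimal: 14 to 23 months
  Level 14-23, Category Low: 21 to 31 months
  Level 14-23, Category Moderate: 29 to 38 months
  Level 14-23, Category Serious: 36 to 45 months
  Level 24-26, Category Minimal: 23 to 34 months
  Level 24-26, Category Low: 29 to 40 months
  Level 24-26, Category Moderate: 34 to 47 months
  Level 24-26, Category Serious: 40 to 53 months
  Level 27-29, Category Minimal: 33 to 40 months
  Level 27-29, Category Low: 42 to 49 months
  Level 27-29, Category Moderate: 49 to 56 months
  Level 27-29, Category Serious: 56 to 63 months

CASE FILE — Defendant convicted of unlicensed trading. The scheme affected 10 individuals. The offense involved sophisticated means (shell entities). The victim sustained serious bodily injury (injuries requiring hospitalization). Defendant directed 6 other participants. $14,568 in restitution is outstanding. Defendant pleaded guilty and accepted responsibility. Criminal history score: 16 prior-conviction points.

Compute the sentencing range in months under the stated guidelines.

56-63 months

Base offense level for unlicensed trading: 21.
A1 applies: 21 + 3 = 24.
A2 applies (level before this adjustment is 24 < 25, so +1): 24 + 1 = 25.
A3 applies: 25 + 5 = 30.
A4 applies: 30 + 3 = 33.
A5 applies (level before this adjustment is 33 ≥ 15, so +4): 33 + 4 = 37.
A6 applies: 37 − 3 = 34.
Level 34 exceeds the maximum of 29; capped at 29.
Final offense level: 29.
Criminal history: 16 prior points → Category Serious (14+).
Level 29 falls in the 27-29 band.
Grid: Level 27-29 × Category Serious = 56-63 months.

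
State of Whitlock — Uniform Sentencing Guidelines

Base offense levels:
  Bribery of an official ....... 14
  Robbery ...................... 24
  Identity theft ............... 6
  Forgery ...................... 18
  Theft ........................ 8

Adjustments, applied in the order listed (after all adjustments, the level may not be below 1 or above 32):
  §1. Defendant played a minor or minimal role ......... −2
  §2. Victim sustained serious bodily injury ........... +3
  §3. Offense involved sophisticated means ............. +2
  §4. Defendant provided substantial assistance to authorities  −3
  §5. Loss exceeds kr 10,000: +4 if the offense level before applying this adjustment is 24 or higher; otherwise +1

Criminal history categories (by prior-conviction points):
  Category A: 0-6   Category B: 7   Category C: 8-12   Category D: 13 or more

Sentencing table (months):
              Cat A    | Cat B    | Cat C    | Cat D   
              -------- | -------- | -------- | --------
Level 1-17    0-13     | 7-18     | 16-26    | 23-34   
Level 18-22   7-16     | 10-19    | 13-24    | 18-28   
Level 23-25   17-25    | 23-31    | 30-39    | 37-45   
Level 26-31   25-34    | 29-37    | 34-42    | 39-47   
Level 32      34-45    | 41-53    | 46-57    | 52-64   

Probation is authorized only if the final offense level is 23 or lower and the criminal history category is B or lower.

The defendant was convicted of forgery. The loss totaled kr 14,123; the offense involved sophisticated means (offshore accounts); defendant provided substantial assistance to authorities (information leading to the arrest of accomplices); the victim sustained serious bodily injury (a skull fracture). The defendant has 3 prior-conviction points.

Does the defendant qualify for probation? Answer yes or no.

Yes

Base offense level for forgery: 18.
§1 does not apply.
§2 applies: 18 + 3 = 21.
§3 applies: 21 + 2 = 23.
§4 applies: 23 − 3 = 20.
§5 applies (level before this adjustment is 20 < 24, so +1): 20 + 1 = 21.
Final offense level: 21.
Criminal history: 3 prior points → Category A (0-6).
Level 21 falls in the 18-22 band.
Grid: Level 18-22 × Category A = 7-16 months.
Probation check: level 21 ≤ 23 and category A ≤ B → eligible.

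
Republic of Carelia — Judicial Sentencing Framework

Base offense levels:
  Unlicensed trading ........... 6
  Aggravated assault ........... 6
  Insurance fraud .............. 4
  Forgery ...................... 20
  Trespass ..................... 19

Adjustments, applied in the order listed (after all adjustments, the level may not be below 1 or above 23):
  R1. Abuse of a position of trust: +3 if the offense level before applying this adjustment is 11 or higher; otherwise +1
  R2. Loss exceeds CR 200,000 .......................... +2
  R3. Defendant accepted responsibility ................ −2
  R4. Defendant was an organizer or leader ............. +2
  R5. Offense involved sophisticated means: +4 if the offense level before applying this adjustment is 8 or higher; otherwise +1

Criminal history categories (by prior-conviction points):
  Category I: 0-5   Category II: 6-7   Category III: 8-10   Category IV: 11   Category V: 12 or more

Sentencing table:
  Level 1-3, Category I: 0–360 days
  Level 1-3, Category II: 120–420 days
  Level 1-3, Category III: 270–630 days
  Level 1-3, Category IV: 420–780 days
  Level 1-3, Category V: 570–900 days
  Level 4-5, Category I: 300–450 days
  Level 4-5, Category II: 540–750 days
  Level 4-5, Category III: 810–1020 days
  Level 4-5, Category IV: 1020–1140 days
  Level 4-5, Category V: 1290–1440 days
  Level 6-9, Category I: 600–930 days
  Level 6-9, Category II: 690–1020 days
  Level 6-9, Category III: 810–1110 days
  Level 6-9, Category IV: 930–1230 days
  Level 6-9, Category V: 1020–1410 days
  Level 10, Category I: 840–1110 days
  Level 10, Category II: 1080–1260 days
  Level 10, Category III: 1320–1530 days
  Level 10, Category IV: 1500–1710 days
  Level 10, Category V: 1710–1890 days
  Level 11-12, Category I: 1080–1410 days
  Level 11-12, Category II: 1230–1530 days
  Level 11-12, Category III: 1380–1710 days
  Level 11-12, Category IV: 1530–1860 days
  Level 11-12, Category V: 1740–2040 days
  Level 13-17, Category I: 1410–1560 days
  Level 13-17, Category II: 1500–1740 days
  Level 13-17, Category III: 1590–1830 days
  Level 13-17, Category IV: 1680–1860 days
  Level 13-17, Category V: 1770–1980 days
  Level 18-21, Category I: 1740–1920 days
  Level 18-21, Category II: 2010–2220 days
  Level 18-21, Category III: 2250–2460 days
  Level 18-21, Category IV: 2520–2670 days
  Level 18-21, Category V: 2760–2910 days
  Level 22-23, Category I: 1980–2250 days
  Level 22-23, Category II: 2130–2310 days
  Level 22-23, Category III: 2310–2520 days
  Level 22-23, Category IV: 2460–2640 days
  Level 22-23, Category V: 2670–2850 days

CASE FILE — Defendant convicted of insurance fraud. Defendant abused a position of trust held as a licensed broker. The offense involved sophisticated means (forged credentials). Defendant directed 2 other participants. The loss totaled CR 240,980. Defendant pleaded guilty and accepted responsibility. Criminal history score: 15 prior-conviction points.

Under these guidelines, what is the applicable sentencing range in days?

1020-1410 days

Base offense level for insurance fraud: 4.
R1 applies (level before this adjustment is 4 < 11, so +1): 4 + 1 = 5.
R2 applies: 5 + 2 = 7.
R3 applies: 7 − 2 = 5.
R4 applies: 5 + 2 = 7.
R5 applies (level before this adjustment is 7 < 8, so +1): 7 + 1 = 8.
Final offense level: 8.
Criminal history: 15 prior points → Category V (12+).
Level 8 falls in the 6-9 band.
Grid: Level 6-9 × Category V = 1020-1410 days.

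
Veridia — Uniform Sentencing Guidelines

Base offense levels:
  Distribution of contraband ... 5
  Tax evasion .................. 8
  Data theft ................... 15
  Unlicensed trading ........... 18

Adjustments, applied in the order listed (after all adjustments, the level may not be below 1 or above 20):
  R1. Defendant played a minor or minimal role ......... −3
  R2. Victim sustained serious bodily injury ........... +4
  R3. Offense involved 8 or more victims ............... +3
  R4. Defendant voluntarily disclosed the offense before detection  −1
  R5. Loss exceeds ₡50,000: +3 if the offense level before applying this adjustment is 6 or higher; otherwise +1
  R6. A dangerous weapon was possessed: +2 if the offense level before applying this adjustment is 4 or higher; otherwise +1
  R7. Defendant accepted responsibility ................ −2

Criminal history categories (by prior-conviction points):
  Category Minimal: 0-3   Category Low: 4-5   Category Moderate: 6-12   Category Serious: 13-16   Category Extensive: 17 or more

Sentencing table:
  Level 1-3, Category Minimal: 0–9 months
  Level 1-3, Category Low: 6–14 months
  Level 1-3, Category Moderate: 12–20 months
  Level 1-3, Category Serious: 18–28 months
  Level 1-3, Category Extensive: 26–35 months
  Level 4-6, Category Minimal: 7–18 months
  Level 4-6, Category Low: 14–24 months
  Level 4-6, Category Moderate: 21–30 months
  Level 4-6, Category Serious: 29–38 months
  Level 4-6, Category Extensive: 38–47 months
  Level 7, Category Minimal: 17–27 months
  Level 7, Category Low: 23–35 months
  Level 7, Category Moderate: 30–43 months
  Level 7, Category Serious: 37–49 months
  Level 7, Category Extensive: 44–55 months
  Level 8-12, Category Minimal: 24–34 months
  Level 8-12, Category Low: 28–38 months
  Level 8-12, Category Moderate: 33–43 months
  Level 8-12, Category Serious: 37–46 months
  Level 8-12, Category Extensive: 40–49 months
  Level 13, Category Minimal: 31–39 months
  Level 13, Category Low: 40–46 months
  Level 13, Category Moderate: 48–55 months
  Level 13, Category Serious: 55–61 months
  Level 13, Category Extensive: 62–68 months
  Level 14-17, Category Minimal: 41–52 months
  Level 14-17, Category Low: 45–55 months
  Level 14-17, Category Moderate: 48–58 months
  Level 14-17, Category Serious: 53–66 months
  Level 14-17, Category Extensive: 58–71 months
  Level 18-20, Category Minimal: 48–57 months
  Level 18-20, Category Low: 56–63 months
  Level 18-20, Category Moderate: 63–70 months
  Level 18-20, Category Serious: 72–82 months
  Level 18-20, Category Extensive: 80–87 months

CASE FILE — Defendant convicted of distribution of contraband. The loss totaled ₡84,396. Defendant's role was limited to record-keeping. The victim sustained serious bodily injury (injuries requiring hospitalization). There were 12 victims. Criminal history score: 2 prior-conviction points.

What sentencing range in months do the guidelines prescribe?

Base offense level for distribution of contraband: 5.
R1 applies: 5 − 3 = 2.
R2 applies: 2 + 4 = 6.
R3 applies: 6 + 3 = 9.
R4 does not apply.
R5 applies (level before this adjustment is 9 ≥ 6, so +3): 9 + 3 = 12.
R6 does not apply.
R7 does not apply.
Final offense level: 12.
Criminal history: 2 prior points → Category Minimal (0-3).
Level 12 falls in the 8-12 band.
Grid: Level 8-12 × Category Minimal = 24-34 months.

24-34 months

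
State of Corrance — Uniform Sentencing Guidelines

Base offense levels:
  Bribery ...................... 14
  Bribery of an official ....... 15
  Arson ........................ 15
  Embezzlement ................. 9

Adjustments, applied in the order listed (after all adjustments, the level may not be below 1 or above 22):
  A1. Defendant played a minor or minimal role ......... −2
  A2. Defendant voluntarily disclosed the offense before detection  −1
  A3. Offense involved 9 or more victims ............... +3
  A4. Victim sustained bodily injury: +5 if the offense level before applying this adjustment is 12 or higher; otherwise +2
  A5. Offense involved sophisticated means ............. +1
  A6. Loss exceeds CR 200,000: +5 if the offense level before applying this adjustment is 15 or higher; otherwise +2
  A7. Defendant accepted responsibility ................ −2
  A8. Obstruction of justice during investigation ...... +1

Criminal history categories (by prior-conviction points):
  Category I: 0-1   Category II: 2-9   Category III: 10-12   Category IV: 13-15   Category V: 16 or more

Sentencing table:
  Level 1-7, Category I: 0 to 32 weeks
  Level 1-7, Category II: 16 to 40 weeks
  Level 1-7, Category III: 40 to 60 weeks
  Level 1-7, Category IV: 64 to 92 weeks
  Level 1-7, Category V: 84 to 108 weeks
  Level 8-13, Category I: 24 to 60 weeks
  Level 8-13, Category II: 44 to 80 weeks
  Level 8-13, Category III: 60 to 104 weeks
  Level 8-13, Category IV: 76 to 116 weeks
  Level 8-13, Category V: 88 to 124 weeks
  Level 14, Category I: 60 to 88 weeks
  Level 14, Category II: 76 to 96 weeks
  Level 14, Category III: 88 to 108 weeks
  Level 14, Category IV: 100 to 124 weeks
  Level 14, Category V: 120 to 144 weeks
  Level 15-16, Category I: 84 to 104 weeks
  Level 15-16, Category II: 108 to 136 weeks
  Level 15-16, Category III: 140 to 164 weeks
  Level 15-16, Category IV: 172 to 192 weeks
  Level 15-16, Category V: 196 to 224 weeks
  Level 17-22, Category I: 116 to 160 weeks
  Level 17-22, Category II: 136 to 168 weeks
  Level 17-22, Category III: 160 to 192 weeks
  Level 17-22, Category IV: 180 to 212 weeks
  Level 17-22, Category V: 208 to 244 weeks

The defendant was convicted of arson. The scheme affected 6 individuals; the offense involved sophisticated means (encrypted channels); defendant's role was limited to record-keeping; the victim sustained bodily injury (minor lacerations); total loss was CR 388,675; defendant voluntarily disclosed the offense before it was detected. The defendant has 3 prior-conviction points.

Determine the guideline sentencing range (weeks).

Base offense level for arson: 15.
A1 applies: 15 − 2 = 13.
A2 applies: 13 − 1 = 12.
A4 applies (level before this adjustment is 12 ≥ 12, so +5): 12 + 5 = 17.
A5 applies: 17 + 1 = 18.
A6 applies (level before this adjustment is 18 ≥ 15, so +5): 18 + 5 = 23.
A8 does not apply.
Level 23 exceeds the maximum of 22; capped at 22.
Final offense level: 22.
Criminal history: 3 prior points → Category II (2-9).
Level 22 falls in the 17-22 band.
Grid: Level 17-22 × Category II = 136-168 weeks.

136-168 weeks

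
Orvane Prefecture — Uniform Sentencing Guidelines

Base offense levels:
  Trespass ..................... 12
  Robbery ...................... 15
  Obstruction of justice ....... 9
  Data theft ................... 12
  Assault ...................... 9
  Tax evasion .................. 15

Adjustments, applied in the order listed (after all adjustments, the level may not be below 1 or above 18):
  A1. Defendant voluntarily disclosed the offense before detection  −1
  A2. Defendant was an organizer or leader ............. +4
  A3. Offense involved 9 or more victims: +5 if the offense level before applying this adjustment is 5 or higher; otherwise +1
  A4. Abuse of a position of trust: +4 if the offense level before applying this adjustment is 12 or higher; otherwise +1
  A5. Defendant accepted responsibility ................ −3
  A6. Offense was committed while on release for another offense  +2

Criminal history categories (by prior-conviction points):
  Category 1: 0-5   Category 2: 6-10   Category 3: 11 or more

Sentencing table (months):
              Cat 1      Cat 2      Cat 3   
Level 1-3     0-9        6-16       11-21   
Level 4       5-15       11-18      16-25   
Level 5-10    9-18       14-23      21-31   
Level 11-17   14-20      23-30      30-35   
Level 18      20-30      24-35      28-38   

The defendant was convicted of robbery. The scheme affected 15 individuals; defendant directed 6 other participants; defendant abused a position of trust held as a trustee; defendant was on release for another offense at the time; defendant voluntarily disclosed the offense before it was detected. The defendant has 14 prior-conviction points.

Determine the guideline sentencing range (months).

28-38 months

Base offense level for robbery: 15.
A1 applies: 15 − 1 = 14.
A2 applies: 14 + 4 = 18.
A3 applies (level before this adjustment is 18 ≥ 5, so +5): 18 + 5 = 23.
A4 applies (level before this adjustment is 23 ≥ 12, so +4): 23 + 4 = 27.
A6 applies: 27 + 2 = 29.
Level 29 exceeds the maximum of 18; capped at 18.
Final offense level: 18.
Criminal history: 14 prior points → Category 3 (11+).
Level 18 falls in the 18 band.
Grid: Level 18 × Category 3 = 28-38 months.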